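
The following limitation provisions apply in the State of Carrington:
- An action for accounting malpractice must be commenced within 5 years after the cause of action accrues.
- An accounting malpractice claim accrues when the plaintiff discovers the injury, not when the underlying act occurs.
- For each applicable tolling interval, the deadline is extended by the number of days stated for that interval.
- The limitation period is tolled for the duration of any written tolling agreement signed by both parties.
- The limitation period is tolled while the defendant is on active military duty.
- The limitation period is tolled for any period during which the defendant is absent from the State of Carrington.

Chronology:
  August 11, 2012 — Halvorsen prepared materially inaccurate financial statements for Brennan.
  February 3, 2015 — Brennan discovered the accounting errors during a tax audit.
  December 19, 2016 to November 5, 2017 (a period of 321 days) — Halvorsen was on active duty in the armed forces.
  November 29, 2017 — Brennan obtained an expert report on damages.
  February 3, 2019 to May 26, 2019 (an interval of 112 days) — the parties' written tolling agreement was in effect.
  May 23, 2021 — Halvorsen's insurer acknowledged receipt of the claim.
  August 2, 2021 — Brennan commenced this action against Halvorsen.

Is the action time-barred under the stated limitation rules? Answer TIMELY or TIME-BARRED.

TIME-BARRED

The claim did not accrue until Brennan discovered the injury on February 3, 2015; the August 11, 2012 act date does not start the clock under the stated rule.
The untolled deadline — 5 years after February 3, 2015 — is February 3, 2020.
The period was tolled for 321 days by the defendant's active military service (December 19, 2016 to November 5, 2017), pushing the deadline to December 20, 2020.
Because the written tolling agreement ran from February 3, 2019 to May 26, 2019, the deadline is extended by 112 days to April 11, 2021.
The other events in the timeline have no effect on the limitation period under the stated rules.
Filing on August 2, 2021 missed the April 11, 2021 deadline — the action is time-barred.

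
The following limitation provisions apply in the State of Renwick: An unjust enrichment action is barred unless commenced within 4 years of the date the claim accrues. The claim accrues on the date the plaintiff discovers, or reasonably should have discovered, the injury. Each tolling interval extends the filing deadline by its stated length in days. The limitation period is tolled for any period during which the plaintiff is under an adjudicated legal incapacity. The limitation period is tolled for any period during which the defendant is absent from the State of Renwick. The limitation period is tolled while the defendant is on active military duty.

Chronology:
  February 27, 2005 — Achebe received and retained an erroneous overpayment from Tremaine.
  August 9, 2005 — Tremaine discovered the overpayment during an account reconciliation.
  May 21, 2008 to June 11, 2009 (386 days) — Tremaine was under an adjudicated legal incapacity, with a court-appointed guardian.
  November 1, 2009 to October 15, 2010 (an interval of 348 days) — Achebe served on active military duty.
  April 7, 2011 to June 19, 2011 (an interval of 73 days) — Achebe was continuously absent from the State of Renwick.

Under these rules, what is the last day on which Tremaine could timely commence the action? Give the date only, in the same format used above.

The claim did not accrue until Tremaine discovered the injury on August 9, 2005; the February 27, 2005 act date does not start the clock under the stated rule.
Adding the 4 years base period to August 9, 2005 gives a deadline of August 9, 2009, before any tolling.
Because the plaintiff's legal incapacity ran from May 21, 2008 to June 11, 2009, the deadline is extended by 386 days to August 30, 2010.
Because the defendant's active military service ran from November 1, 2009 to October 15, 2010, the deadline is extended by 348 days to August 13, 2011.
The defendant's absence from the jurisdiction from April 7, 2011 to June 19, 2011 tolled the period for 73 days, extending the deadline to October 25, 2011.

October 25, 2011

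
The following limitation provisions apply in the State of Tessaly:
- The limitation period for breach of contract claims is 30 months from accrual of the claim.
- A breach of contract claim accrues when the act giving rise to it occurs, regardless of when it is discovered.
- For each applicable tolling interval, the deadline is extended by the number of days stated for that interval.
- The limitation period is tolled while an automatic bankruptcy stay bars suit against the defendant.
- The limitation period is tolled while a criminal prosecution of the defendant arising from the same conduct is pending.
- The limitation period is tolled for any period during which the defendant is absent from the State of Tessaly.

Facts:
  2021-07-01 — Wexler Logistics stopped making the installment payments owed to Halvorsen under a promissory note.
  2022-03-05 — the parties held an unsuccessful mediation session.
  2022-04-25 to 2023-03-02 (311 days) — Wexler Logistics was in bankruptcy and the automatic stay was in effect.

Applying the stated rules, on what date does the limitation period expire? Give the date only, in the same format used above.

The claim accrued on 2021-07-01, when the wrongful act occurred.
Adding the 30 months base period to 2021-07-01 gives a deadline of 2024-01-01, before any tolling.
Because the automatic bankruptcy stay ran from 2022-04-25 to 2023-03-02, the deadline is extended by 311 days to 2024-11-07.
None of the other events listed affects the running of the period under the stated rules.

2024-11-07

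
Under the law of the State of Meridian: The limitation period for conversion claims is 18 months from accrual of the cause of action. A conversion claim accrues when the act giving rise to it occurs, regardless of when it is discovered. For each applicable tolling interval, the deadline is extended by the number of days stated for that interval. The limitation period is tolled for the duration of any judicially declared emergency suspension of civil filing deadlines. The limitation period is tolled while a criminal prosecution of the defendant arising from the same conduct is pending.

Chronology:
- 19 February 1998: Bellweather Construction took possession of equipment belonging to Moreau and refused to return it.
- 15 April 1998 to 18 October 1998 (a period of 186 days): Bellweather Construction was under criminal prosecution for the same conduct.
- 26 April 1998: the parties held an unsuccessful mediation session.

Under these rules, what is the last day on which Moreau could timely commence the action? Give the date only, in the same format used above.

The cause of action accrued on 19 February 1998, the date of the act.
Adding the 18 months base period to 19 February 1998 gives a deadline of 19 August 1999, before any tolling.
The period was tolled for 186 days by the pending criminal prosecution (15 April 1998 to 18 October 1998), pushing the deadline to 21 February 2000.
Nothing else in the chronology tolls or restarts the period.

21 February 2000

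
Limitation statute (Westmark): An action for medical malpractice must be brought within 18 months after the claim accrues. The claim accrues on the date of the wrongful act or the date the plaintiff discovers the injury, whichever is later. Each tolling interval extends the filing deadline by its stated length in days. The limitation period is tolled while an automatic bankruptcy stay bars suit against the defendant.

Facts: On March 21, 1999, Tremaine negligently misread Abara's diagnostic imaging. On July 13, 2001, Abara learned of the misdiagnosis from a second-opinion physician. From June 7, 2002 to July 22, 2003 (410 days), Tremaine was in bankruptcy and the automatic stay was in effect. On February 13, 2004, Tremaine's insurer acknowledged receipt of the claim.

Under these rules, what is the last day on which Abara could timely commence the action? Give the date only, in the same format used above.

February 27, 2004

The claim accrued on July 13, 2001 — the later of the March 21, 1999 act and the July 13, 2001 discovery.
Adding the 18 months base period to July 13, 2001 gives a deadline of January 13, 2003, before any tolling.
The automatic bankruptcy stay from June 7, 2002 to July 22, 2003 tolled the period for 410 days, extending the deadline to February 27, 2004.
The other events in the timeline have no effect on the limitation period under the stated rules.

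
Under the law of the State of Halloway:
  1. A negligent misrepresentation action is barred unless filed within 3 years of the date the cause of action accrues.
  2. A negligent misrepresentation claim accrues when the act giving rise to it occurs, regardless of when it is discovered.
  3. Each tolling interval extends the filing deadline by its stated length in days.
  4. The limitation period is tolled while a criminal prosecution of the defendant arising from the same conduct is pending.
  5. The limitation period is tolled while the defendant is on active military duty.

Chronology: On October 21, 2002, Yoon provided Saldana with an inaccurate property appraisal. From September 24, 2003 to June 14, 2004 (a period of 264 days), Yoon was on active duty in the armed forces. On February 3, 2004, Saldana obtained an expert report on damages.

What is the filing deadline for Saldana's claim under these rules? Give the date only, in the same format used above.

July 12, 2006

The limitation period began to run on October 21, 2002.
The untolled deadline — 3 years after October 21, 2002 — is October 21, 2005.
The period was tolled for 264 days by the defendant's active military service (September 24, 2003 to June 14, 2004), pushing the deadline to July 12, 2006.
Nothing else in the chronology tolls or restarts the period.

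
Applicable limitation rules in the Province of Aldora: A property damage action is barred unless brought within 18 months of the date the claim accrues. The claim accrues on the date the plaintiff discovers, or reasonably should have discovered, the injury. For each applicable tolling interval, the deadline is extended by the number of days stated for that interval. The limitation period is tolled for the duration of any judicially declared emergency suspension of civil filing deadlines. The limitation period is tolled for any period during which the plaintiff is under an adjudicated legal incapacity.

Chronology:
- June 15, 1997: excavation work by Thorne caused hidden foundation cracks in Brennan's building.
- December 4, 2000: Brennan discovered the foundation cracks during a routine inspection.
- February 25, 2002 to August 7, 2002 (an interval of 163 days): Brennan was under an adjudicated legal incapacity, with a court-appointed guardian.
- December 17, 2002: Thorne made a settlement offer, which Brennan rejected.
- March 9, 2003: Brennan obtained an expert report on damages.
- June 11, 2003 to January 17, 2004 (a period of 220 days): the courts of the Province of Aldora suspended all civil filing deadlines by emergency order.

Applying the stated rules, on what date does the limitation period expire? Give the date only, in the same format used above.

Accrual is tied to discovery, so the period began on December 4, 2000 rather than on June 15, 1997 when the act occurred.
The untolled deadline — 18 months after December 4, 2000 — is June 4, 2002.
The plaintiff's legal incapacity from February 25, 2002 to August 7, 2002 tolled the period for 163 days, extending the deadline to November 14, 2002.
By the time the emergency suspension of filing deadlines began on June 11, 2003, the limitation period had already expired on November 14, 2002; that interval cannot revive it.
The other events in the timeline have no effect on the limitation period under the stated rules.

November 14, 2002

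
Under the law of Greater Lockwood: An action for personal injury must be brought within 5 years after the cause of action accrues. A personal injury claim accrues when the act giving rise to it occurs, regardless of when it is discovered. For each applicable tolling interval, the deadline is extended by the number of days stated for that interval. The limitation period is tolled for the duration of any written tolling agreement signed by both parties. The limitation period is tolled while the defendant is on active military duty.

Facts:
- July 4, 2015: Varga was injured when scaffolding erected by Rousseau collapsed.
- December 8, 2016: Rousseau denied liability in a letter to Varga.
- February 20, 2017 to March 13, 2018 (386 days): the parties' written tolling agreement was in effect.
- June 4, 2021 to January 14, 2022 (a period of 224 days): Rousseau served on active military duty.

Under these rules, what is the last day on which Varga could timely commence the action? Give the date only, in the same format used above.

March 6, 2022

The cause of action accrued on July 4, 2015, the date of the act.
The untolled deadline — 5 years after July 4, 2015 — is July 4, 2020.
Because the written tolling agreement ran from February 20, 2017 to March 13, 2018, the deadline is extended by 386 days to July 25, 2021.
Because the defendant's active military service ran from June 4, 2021 to January 14, 2022, the deadline is extended by 224 days to March 6, 2022.
None of the other events listed affects the running of the period under the stated rules.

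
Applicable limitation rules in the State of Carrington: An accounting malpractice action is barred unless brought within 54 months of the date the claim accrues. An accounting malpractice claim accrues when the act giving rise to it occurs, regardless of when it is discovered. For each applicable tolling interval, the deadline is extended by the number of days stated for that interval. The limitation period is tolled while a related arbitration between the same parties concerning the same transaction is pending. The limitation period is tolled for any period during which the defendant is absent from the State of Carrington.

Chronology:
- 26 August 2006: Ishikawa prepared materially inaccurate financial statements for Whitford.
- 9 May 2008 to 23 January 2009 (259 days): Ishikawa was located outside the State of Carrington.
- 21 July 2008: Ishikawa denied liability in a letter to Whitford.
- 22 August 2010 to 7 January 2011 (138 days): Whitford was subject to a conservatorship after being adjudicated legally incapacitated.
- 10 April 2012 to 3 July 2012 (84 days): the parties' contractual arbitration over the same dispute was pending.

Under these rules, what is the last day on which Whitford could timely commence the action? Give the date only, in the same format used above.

The claim accrued on 26 August 2006, when the wrongful act occurred.
54 months from 26 August 2006 is 26 February 2011.
Because the defendant's absence from the jurisdiction ran from 9 May 2008 to 23 January 2009, the deadline is extended by 259 days to 12 November 2011.
By the time the pending related arbitration began on 10 April 2012, the limitation period had already expired on 12 November 2011; that interval cannot revive it.
The plaintiff's legal incapacity from 22 August 2010 to 7 January 2011 does not toll the period, because no stated rule makes the plaintiff's incapacity a tolling event.
The other events in the timeline have no effect on the limitation period under the stated rules.

12 November 2011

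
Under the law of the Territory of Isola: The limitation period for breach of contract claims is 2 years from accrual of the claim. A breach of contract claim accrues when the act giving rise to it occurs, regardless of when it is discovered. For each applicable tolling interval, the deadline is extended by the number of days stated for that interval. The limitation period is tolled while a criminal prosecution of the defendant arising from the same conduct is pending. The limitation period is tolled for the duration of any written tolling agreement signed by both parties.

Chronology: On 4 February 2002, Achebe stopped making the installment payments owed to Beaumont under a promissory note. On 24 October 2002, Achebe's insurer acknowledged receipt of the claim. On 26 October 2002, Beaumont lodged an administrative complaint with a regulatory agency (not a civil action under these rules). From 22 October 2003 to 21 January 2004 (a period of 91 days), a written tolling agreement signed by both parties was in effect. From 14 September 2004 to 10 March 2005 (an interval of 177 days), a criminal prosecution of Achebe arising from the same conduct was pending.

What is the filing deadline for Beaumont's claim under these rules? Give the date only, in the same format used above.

The limitation period began to run on 4 February 2002.
The untolled deadline — 2 years after 4 February 2002 — is 4 February 2004.
The written tolling agreement from 22 October 2003 to 21 January 2004 tolled the period for 91 days, extending the deadline to 5 May 2004.
The pending criminal prosecution from 14 September 2004 to 10 March 2005 began after the period had already run on 5 May 2004, so it has no tolling effect.
The other events in the timeline have no effect on the limitation period under the stated rules.

5 May 2004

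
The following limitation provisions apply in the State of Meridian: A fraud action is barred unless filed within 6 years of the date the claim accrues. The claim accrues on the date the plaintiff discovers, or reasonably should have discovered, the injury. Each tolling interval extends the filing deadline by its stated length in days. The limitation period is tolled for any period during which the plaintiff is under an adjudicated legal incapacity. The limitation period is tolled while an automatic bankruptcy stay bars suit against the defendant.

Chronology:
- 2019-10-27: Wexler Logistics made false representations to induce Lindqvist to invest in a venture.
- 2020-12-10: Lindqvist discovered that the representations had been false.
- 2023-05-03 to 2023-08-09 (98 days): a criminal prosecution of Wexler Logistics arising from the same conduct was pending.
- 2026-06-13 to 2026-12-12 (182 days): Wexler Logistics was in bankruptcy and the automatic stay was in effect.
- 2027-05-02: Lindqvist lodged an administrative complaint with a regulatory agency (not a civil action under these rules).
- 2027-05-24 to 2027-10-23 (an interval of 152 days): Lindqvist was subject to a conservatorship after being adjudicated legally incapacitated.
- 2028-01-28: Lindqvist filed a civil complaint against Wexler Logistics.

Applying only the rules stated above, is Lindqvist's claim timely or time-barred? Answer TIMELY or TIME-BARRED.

Under the discovery rule, the claim accrued on 2020-12-10, when Lindqvist discovered the injury — not on the 2019-10-27 date of the underlying act.
The untolled deadline — 6 years after 2020-12-10 — is 2026-12-10.
The period was tolled for 182 days by the automatic bankruptcy stay (2026-06-13 to 2026-12-12), pushing the deadline to 2027-06-10.
Because the plaintiff's legal incapacity ran from 2027-05-24 to 2027-10-23, the deadline is extended by 152 days to 2027-11-09.
Although a criminal prosecution ran from 2023-05-03 to 2023-08-09, the stated rules do not make that a tolling event, so it is disregarded.
Nothing else in the chronology tolls or restarts the period.
The 2028-01-28 filing falls after the 2027-11-09 deadline; the claim is time-barred.

TIME-BARRED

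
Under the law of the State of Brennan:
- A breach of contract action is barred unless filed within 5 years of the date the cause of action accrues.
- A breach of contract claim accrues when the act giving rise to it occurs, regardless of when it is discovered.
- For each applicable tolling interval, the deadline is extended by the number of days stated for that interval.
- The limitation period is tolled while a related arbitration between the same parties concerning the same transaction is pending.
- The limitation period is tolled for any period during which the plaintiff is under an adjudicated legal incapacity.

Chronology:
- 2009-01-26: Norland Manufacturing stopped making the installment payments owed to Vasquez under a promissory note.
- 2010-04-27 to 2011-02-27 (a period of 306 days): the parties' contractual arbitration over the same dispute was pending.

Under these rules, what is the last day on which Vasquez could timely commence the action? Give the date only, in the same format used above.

The cause of action accrued on 2009-01-26, the date of the act.
5 years from 2009-01-26 is 2014-01-26.
The period was tolled for 306 days by the pending related arbitration (2010-04-27 to 2011-02-27), pushing the deadline to 2014-11-28.

2014-11-28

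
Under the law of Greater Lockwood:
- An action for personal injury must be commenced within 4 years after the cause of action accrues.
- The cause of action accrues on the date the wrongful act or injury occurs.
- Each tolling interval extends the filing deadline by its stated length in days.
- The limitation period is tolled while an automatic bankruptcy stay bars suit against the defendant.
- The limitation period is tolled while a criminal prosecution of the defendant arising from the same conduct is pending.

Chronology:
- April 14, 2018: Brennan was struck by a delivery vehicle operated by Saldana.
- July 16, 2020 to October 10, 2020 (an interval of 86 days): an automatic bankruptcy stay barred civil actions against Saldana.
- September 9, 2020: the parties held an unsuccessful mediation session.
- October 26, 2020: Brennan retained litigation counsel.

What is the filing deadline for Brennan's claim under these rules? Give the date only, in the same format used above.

The claim accrued on April 14, 2018, when the wrongful act occurred.
Adding the 4 years base period to April 14, 2018 gives a deadline of April 14, 2022, before any tolling.
The period was tolled for 86 days by the automatic bankruptcy stay (July 16, 2020 to October 10, 2020), pushing the deadline to July 9, 2022.
None of the other events listed affects the running of the period under the stated rules.

July 9, 2022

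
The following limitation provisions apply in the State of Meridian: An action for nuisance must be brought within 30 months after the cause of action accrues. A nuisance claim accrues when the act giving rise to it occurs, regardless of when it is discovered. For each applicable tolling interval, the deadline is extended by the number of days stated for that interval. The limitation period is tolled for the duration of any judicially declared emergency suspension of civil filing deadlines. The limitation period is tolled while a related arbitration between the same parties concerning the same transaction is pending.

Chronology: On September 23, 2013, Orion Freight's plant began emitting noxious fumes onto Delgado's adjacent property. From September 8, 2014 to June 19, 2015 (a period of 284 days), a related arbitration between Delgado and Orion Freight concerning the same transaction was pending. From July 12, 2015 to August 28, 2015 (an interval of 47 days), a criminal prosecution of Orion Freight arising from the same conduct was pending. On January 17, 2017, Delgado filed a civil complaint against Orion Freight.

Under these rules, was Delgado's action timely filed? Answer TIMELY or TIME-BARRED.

TIME-BARRED

The cause of action accrued on September 23, 2013, the date of the act.
The untolled deadline — 30 months after September 23, 2013 — is March 23, 2016.
The period was tolled for 284 days by the pending related arbitration (September 8, 2014 to June 19, 2015), pushing the deadline to January 1, 2017.
No stated provision tolls the period for a criminal prosecution, so the interval from July 12, 2015 to August 28, 2015 has no effect on the deadline.
Delgado filed on January 17, 2017, after the January 1, 2017 deadline, so the action is time-barred.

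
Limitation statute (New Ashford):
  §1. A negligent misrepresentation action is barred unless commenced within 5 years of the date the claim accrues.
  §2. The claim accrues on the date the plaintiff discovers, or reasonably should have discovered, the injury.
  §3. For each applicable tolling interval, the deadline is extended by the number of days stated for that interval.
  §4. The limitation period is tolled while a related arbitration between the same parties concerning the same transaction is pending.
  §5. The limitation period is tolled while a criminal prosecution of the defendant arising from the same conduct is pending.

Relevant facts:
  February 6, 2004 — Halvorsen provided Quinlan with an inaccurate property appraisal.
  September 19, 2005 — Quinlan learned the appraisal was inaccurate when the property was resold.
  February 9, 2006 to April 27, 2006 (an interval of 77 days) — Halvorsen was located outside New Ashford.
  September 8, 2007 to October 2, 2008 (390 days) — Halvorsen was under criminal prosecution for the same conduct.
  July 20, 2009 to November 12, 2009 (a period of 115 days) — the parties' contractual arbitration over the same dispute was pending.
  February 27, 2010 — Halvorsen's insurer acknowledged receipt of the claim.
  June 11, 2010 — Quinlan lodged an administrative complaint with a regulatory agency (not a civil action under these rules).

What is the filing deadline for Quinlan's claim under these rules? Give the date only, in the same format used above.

February 6, 2012

Accrual is tied to discovery, so the period began on September 19, 2005 rather than on February 6, 2004 when the act occurred.
5 years from September 19, 2005 is September 19, 2010.
The pending criminal prosecution from September 8, 2007 to October 2, 2008 tolled the period for 390 days, extending the deadline to October 14, 2011.
The pending related arbitration from July 20, 2009 to November 12, 2009 tolled the period for 115 days, extending the deadline to February 6, 2012.
Although the defendant's absence ran from February 9, 2006 to April 27, 2006, the stated rules do not make that a tolling event, so it is disregarded.
None of the other events listed affects the running of the period under the stated rules.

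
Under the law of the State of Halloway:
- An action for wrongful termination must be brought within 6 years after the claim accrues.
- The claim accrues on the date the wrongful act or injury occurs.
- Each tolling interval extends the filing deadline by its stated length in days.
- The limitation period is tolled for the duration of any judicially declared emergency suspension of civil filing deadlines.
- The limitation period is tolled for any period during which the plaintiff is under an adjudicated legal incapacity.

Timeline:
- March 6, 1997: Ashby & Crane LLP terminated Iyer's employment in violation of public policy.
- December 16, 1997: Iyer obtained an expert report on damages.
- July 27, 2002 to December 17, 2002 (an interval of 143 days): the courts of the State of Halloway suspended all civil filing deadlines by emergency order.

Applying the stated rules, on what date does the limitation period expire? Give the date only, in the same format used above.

July 27, 2003

The claim accrued on March 6, 1997, when the wrongful act occurred.
6 years from March 6, 1997 is March 6, 2003.
The period was tolled for 143 days by the emergency suspension of filing deadlines (July 27, 2002 to December 17, 2002), pushing the deadline to July 27, 2003.
Nothing else in the chronology tolls or restarts the period.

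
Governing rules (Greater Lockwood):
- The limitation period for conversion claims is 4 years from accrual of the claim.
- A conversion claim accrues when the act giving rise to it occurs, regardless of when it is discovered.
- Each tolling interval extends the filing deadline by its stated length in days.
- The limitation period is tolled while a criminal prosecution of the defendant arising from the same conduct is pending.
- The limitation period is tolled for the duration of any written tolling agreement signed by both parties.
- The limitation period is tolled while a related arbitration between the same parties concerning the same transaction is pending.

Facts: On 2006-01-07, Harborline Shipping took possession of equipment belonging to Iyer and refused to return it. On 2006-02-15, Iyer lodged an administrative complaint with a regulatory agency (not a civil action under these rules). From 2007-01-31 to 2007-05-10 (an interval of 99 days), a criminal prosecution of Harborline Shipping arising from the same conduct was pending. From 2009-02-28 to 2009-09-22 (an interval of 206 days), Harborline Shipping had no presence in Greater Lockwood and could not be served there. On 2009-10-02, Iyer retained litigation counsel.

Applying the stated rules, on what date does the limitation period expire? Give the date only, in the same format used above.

The claim accrued on 2006-01-07, the date of the act.
Adding the 4 years base period to 2006-01-07 gives a deadline of 2010-01-07, before any tolling.
The pending criminal prosecution from 2007-01-31 to 2007-05-10 tolled the period for 99 days, extending the deadline to 2010-04-16.
No stated provision tolls the period for the defendant's absence, so the interval from 2009-02-28 to 2009-09-22 has no effect on the deadline.
The other events in the timeline have no effect on the limitation period under the stated rules.

2010-04-16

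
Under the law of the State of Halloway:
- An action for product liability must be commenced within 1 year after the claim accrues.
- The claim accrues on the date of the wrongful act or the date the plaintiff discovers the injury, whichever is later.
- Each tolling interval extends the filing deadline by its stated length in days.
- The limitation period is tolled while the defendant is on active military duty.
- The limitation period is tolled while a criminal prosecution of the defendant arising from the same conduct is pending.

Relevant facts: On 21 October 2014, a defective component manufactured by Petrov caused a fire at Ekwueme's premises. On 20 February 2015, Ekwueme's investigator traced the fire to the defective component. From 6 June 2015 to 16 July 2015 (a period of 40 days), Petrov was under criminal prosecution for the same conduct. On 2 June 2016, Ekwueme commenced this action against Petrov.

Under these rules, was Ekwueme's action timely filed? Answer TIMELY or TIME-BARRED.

TIME-BARRED

Because discovery on 20 February 2015 post-dates the 21 October 2014 act, accrual under the later-of rule falls on 20 February 2015.
The untolled deadline — 1 year after 20 February 2015 — is 20 February 2016.
The period was tolled for 40 days by the pending criminal prosecution (6 June 2015 to 16 July 2015), pushing the deadline to 31 March 2016.
Filing on 2 June 2016 missed the 31 March 2016 deadline — the action is time-barred.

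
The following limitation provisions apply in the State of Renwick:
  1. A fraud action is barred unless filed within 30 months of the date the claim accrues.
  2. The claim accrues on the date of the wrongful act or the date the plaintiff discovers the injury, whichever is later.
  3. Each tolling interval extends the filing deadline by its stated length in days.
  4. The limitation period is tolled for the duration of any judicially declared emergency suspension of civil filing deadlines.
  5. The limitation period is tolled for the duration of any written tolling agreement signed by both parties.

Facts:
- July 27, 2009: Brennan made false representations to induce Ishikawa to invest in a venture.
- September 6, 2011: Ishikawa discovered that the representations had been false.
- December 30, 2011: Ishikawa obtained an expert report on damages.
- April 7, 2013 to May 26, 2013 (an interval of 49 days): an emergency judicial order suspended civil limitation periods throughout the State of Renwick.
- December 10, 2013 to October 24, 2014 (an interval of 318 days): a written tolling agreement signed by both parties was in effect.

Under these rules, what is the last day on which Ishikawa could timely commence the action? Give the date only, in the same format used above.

Taking the later of the act (July 27, 2009) and discovery (September 6, 2011), the claim accrued on September 6, 2011.
Adding the 30 months base period to September 6, 2011 gives a deadline of March 6, 2014, before any tolling.
The period was tolled for 49 days by the emergency suspension of filing deadlines (April 7, 2013 to May 26, 2013), pushing the deadline to April 24, 2014.
Because the written tolling agreement ran from December 10, 2013 to October 24, 2014, the deadline is extended by 318 days to March 8, 2015.
The other events in the timeline have no effect on the limitation period under the stated rules.

March 8, 2015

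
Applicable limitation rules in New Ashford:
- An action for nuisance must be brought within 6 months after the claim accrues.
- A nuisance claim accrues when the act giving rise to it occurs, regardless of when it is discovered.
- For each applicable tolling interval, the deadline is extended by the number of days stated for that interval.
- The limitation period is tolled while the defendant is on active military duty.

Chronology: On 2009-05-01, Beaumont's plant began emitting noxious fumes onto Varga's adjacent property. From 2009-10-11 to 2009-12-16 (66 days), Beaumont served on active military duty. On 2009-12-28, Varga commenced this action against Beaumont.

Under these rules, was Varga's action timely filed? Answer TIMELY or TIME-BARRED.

The claim accrued on 2009-05-01, when the wrongful act occurred.
6 months from 2009-05-01 is 2009-11-01.
The defendant's active military service from 2009-10-11 to 2009-12-16 tolled the period for 66 days, extending the deadline to 2010-01-06.
Varga filed on 2009-12-28, before the 2010-01-06 deadline, so the action is timely.

TIMELY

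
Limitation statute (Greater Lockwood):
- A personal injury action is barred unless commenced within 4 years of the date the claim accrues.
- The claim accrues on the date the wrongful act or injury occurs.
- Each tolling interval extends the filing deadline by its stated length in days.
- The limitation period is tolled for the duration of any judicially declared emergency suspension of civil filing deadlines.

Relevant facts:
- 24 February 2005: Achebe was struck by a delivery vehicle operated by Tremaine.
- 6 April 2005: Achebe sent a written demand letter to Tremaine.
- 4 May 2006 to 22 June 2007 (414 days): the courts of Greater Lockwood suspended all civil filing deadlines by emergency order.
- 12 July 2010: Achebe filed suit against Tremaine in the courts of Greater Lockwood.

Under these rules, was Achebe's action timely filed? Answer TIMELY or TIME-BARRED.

TIME-BARRED

The limitation period began to run on 24 February 2005.
The untolled deadline — 4 years after 24 February 2005 — is 24 February 2009.
The period was tolled for 414 days by the emergency suspension of filing deadlines (4 May 2006 to 22 June 2007), pushing the deadline to 14 April 2010.
The other events in the timeline have no effect on the limitation period under the stated rules.
Filing on 12 July 2010 missed the 14 April 2010 deadline — the action is time-barred.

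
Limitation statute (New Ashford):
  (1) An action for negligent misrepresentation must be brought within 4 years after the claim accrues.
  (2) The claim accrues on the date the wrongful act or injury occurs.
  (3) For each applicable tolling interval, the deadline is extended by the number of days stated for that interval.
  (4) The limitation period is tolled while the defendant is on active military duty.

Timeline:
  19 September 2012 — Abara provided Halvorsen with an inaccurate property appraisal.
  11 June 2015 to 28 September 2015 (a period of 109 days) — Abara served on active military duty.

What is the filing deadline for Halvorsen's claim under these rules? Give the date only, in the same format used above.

6 January 2017

The claim accrued on 19 September 2012, when the wrongful act occurred.
The untolled deadline — 4 years after 19 September 2012 — is 19 September 2016.
The defendant's active military service from 11 June 2015 to 28 September 2015 tolled the period for 109 days, extending the deadline to 6 January 2017.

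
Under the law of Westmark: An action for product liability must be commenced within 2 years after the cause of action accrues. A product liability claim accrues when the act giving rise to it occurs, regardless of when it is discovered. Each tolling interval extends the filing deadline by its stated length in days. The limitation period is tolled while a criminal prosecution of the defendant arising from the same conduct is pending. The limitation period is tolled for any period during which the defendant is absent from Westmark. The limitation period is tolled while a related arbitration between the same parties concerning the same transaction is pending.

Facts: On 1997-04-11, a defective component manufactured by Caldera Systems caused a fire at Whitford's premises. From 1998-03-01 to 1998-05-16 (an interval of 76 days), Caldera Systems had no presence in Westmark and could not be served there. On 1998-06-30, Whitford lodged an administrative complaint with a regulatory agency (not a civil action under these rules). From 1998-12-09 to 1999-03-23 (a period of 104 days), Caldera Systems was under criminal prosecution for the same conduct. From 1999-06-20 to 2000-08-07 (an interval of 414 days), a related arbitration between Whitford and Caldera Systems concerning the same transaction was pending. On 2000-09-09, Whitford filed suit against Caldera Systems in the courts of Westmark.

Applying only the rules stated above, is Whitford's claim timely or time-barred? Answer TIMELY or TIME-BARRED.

TIMELY

The claim accrued on 1997-04-11, when the wrongful act occurred.
2 years from 1997-04-11 is 1999-04-11.
The period was tolled for 76 days by the defendant's absence from the jurisdiction (1998-03-01 to 1998-05-16), pushing the deadline to 1999-06-26.
The period was tolled for 104 days by the pending criminal prosecution (1998-12-09 to 1999-03-23), pushing the deadline to 1999-10-08.
The period was tolled for 414 days by the pending related arbitration (1999-06-20 to 2000-08-07), pushing the deadline to 2000-11-25.
None of the other events listed affects the running of the period under the stated rules.
Whitford filed on 2000-09-09, before the 2000-11-25 deadline, so the action is timely.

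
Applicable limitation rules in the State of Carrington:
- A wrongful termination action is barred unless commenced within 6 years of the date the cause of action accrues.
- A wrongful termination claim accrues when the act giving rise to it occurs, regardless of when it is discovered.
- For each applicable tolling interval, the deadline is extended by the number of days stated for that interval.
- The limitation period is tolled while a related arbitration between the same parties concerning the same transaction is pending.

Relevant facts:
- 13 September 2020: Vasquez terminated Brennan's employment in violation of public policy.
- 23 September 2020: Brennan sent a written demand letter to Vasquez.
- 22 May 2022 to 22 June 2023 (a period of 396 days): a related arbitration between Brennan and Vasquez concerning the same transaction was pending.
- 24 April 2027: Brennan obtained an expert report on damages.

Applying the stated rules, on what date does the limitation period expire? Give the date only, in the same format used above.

14 October 2027

The claim accrued on 13 September 2020, when the wrongful act occurred.
Adding the 6 years base period to 13 September 2020 gives a deadline of 13 September 2026, before any tolling.
The pending related arbitration from 22 May 2022 to 22 June 2023 tolled the period for 396 days, extending the deadline to 14 October 2027.
None of the other events listed affects the running of the period under the stated rules.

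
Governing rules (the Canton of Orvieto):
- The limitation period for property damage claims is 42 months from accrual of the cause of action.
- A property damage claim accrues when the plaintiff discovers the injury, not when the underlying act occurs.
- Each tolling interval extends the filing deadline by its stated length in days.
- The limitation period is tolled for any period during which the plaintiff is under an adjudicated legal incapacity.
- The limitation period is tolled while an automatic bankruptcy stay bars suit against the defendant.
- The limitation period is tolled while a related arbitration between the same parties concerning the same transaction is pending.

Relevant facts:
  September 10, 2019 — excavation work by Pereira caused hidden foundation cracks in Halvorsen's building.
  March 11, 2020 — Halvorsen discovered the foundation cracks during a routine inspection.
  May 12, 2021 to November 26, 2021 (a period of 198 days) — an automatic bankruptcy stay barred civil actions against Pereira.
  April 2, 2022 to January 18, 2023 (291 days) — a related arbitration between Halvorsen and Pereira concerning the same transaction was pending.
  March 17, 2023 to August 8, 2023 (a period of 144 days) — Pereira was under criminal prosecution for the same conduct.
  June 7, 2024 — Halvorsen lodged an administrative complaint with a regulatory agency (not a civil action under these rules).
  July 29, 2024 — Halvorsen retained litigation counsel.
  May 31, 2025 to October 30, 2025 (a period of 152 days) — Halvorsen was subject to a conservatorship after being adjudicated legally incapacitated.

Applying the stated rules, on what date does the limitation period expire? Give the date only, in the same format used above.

Accrual is tied to discovery, so the period began on March 11, 2020 rather than on September 10, 2019 when the act occurred.
Adding the 42 months base period to March 11, 2020 gives a deadline of September 11, 2023, before any tolling.
The period was tolled for 198 days by the automatic bankruptcy stay (May 12, 2021 to November 26, 2021), pushing the deadline to March 27, 2024.
The pending related arbitration from April 2, 2022 to January 18, 2023 tolled the period for 291 days, extending the deadline to January 12, 2025.
The plaintiff's legal incapacity from May 31, 2025 to October 30, 2025 began after the period had already run on January 12, 2025, so it has no tolling effect.
No stated provision tolls the period for a criminal prosecution, so the interval from March 17, 2023 to August 8, 2023 has no effect on the deadline.
None of the other events listed affects the running of the period under the stated rules.

January 12, 2025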